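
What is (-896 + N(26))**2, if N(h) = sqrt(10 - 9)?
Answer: 801025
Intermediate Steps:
N(h) = 1 (N(h) = sqrt(1) = 1)
(-896 + N(26))**2 = (-896 + 1)**2 = (-895)**2 = 801025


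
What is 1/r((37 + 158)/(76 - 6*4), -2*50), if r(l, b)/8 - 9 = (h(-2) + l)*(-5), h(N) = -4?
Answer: 1/82 ≈ 0.012195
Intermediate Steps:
r(l, b) = 232 - 40*l (r(l, b) = 72 + 8*((-4 + l)*(-5)) = 72 + 8*(20 - 5*l) = 72 + (160 - 40*l) = 232 - 40*l)
1/r((37 + 158)/(76 - 6*4), -2*50) = 1/(232 - 40*(37 + 158)/(76 - 6*4)) = 1/(232 - 7800/(76 - 24)) = 1/(232 - 7800/52) = 1/(232 - 40*15/4) = 1/(232 - 150) = 1/82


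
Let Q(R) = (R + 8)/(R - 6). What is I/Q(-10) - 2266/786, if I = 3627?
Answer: 11402155/393 ≈ 29013.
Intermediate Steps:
Q(R) = (8 + R)/(-6 + R)
I/Q(-10) - 2266/786 = 3627/(((8 - 10)/(-6 - 10))) - 2266/786 = 3627/((-2/(-16))) - 2266*1/786 = 3627/((-1/16*(-2))) - 1133/393 = 3627/(1/8) - 1133/393 = 3627*8 - 1133/393 = 29016 - 1133/393 = 11402155/393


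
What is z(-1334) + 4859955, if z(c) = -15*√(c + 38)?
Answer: 4859955 - 540*I ≈ 4.86e+6 - 540.0*I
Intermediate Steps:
z(c) = -15*√(38 + c)
z(-1334) + 4859955 = -15*√(38 - 1334) + 4859955 = -540*I + 4859955 = 4859955 - 540*I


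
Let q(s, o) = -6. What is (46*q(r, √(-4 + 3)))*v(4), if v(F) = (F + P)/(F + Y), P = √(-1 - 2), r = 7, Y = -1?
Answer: -368 - 92*I*√3 ≈ -368.0 - 159.35*I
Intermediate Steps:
P = I*√3 (P = √(-3) = I*√3 ≈ 1.732*I)
v(F) = (F + I*√3)/(-1 + F) (v(F) = (F + I*√3)/(F - 1) = (F + I*√3)/(-1 + F))
(46*q(r, √(-4 + 3)))*v(4) = (46*(-6))*((4 + I*√3)/(-1 + 4)) = -276*(4 + I*√3)/3 = -92*(4 + I*√3) = -276*(4/3 + I*√3/3) = -368 - 92*I*√3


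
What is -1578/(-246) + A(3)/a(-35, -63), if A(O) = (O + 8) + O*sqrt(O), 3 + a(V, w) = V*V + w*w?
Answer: 1365684/212831 + 3*sqrt(3)/5191 ≈ 6.4178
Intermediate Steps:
a(V, w) = -3 + V**2 + w**2 (a(V, w) = -3 + (V*V + w*w) = -3 + (V**2 + w**2) = -3 + V**2 + w**2)
A(O) = 8 + O + O**(3/2) (A(O) = (8 + O) + O**(3/2) = 8 + O + O**(3/2))
-1578/(-246) + A(3)/a(-35, -63) = -1578/(-246) + (8 + 3 + 3**(3/2))/(-3 + (-35)**2 + (-63)**2) = -1578*(-1/246) + (8 + 3 + 3*sqrt(3))/(-3 + 1225 + 3969) = 263/41 + (11 + 3*sqrt(3))/5191 = 263/41 + (11 + 3*sqrt(3))*(1/5191) = 263/41 + (11/5191 + 3*sqrt(3)/5191) = 1365684/212831 + 3*sqrt(3)/5191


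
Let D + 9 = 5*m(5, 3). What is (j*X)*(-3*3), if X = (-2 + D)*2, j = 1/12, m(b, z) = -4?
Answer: 93/2 ≈ 46.500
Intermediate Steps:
D = -29 (D = -9 + 5*(-4) = -9 - 20 = -29)
j = 1/12 ≈ 0.083333
X = -62 (X = (-2 - 29)*2 = -31*2 = -62)
(j*X)*(-3*3) = ((1/12)*(-62))*(-3*3) = -31/6*(-9) = 93/2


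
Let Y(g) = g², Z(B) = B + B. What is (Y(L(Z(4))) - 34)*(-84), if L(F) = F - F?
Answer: 2856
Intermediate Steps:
Z(B) = 2*B
L(F) = 0
(Y(L(Z(4))) - 34)*(-84) = (0² - 34)*(-84) = (0 - 34)*(-84) = -34*(-84) = 2856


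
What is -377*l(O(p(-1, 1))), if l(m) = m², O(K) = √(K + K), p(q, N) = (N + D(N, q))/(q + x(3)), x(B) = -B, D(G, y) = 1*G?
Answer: 377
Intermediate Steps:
D(G, y) = G
p(q, N) = 2*N/(-3 + q) (p(q, N) = (N + N)/(q - 1*3) = (2*N)/(q - 3) = (2*N)/(-3 + q) = 2*N/(-3 + q))
O(K) = √2*√K (O(K) = √(2*K) = √2*√K)
-377*l(O(p(-1, 1))) = -377*4/(-3 - 1) = -377*(√2*√(2*1/(-4)))² = -377*(√2*√(2*1*(-¼)))² = -377*(√2*√(-½))² = -377*(√2*(I*√2/2))² = -377*I² = -377*(-1) = 377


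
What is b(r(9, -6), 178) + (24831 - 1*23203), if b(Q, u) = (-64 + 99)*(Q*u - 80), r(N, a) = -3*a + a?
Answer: 73588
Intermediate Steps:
r(N, a) = -2*a
b(Q, u) = -2800 + 35*Q*u (b(Q, u) = 35*(-80 + Q*u) = -2800 + 35*Q*u)
b(r(9, -6), 178) + (24831 - 1*23203) = (-2800 + 35*(-2*(-6))*178) + (24831 - 1*23203) = (-2800 + 35*12*178) + (24831 - 23203) = (-2800 + 74760) + 1628 = 71960 + 1628 = 73588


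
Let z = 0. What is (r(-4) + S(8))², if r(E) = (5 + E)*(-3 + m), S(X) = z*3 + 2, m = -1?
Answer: 4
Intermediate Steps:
S(X) = 2 (S(X) = 0*3 + 2 = 0 + 2 = 2)
r(E) = -20 - 4*E (r(E) = (5 + E)*(-3 - 1) = (5 + E)*(-4) = -20 - 4*E)
(r(-4) + S(8))² = ((-20 - 4*(-4)) + 2)² = ((-20 + 16) + 2)² = (-4 + 2)² = (-2)² = 4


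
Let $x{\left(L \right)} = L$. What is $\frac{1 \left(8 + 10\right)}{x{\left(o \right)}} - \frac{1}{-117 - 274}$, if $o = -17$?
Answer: $- \frac{413}{391} \approx -1.0563$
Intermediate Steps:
$\frac{1 \left(8 + 10\right)}{x{\left(o \right)}} - \frac{1}{-117 - 274} = \frac{1 \left(8 + 10\right)}{-17} - \frac{1}{-117 - 274} = 1 \cdot 18 \left(- \frac{1}{17}\right) - \frac{1}{-391} = 18 \left(- \frac{1}{17}\right) - - \frac{1}{391} = - \frac{18}{17} + \frac{1}{391} = - \frac{413}{391}$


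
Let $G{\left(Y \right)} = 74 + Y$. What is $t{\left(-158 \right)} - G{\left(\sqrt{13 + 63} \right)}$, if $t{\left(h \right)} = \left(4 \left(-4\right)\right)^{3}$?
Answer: $-4170 - 2 \sqrt{19} \approx -4178.7$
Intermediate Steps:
$t{\left(h \right)} = -4096$ ($t{\left(h \right)} = \left(-16\right)^{3} = -4096$)
$t{\left(-158 \right)} - G{\left(\sqrt{13 + 63} \right)} = -4096 - \left(74 + \sqrt{13 + 63}\right) = -4096 - \left(74 + \sqrt{76}\right) = -4096 - \left(74 + 2 \sqrt{19}\right) = -4170 - 2 \sqrt{19}$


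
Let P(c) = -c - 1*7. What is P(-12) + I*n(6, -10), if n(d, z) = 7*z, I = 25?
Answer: -1745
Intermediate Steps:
P(c) = -7 - c (P(c) = -c - 7 = -7 - c)
P(-12) + I*n(6, -10) = (-7 - 1*(-12)) + 25*(7*(-10)) = (-7 + 12) + 25*(-70) = 5 - 1750 = -1745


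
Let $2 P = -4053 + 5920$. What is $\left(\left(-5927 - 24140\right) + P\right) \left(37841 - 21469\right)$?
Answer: $-476973662$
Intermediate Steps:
$P = \frac{1867}{2}$ ($P = \frac{-4053 + 5920}{2} = \frac{1}{2} \cdot 1867 = \frac{1867}{2} \approx 933.5$)
$\left(\left(-5927 - 24140\right) + P\right) \left(37841 - 21469\right) = \left(\left(-5927 - 24140\right) + \frac{1867}{2}\right) \left(37841 - 21469\right) = \left(\left(-5927 - 24140\right) + \frac{1867}{2}\right) 16372 = \left(-30067 + \frac{1867}{2}\right) 16372 = \left(- \frac{58267}{2}\right) 16372 = -476973662$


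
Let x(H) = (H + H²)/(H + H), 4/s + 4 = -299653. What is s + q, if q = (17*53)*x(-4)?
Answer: -809972879/599314 ≈ -1351.5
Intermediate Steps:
s = -4/299657 (s = 4/(-4 - 299653) = 4/(-299657) = 4*(-1/299657) = -4/299657 ≈ -1.3349e-5)
x(H) = (H + H²)/(2*H) (x(H) = (H + H²)/((2*H)) = (H + H²)*(1/(2*H)) = (H + H²)/(2*H))
q = -2703/2 (q = (17*53)*(½ + (½)*(-4)) = 901*(½ - 2) = 901*(-3/2) = -2703/2 ≈ -1351.5)
s + q = -4/299657 - 2703/2 = -809972879/599314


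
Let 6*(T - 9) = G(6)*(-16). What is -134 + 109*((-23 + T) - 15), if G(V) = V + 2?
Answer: -16861/3 ≈ -5620.3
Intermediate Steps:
G(V) = 2 + V
T = -37/3 (T = 9 + ((2 + 6)*(-16))/6 = 9 + (8*(-16))/6 = 9 + (1/6)*(-128) = 9 - 64/3 = -37/3 ≈ -12.333)
-134 + 109*((-23 + T) - 15) = -134 + 109*((-23 - 37/3) - 15) = -134 + 109*(-106/3 - 15) = -134 + 109*(-151/3) = -134 - 16459/3 = -16861/3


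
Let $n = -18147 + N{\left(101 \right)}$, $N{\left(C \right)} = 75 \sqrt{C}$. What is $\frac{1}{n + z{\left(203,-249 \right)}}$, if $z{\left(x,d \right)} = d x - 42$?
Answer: $- \frac{22912}{1574689857} - \frac{25 \sqrt{101}}{1574689857} \approx -1.471 \cdot 10^{-5}$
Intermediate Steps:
$z{\left(x,d \right)} = -42 + d x$
$n = -18147 + 75 \sqrt{101} \approx -17393.0$
$\frac{1}{n + z{\left(203,-249 \right)}} = \frac{1}{\left(-18147 + 75 \sqrt{101}\right) - 50589} = \frac{1}{-68736 + 75 \sqrt{101}}$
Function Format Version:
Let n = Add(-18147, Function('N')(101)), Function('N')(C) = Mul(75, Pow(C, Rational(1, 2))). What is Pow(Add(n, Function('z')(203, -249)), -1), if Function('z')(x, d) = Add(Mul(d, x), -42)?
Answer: Add(Rational(-22912, 1574689857), Mul(Rational(-25, 1574689857), Pow(101, Rational(1, 2)))) ≈ -1.4710e-5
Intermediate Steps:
Function('z')(x, d) = Add(-42, Mul(d, x))
n = Add(-18147, Mul(75, Pow(101, Rational(1, 2)))) ≈ -17393.
Pow(Add(n, Function('z')(203, -249)), -1) = Pow(Add(Add(-18147, Mul(75, Pow(101, Rational(1, 2)))), Add(-42, Mul(-249, 203))), -1) = Pow(Add(Add(-18147, Mul(75, Pow(101, Rational(1, 2)))), Add(-42, -50547)), -1) = Pow(Add(Add(-18147, Mul(75, Pow(101, Rational(1, 2)))), -50589), -1) = Pow(Add(-68736, Mul(75, Pow(101, Rational(1, 2)))), -1)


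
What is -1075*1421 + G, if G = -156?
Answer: -1527731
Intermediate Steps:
-1075*1421 + G = -1075*1421 - 156 = -1527575 - 156 = -1527731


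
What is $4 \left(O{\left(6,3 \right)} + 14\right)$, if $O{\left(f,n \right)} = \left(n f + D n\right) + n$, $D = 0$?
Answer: $140$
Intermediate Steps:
$O{\left(f,n \right)} = n + f n$ ($O{\left(f,n \right)} = \left(n f + 0 n\right) + n = \left(f n + 0\right) + n = f n + n = n + f n$)
$4 \left(O{\left(6,3 \right)} + 14\right) = 4 \left(3 \left(1 + 6\right) + 14\right) = 4 \left(3 \cdot 7 + 14\right) = 4 \left(21 + 14\right) = 4 \cdot 35 = 140$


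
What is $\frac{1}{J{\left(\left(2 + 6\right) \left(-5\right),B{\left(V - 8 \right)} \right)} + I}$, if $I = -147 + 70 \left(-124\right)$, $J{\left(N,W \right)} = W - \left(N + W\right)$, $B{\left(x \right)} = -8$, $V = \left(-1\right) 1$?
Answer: $- \frac{1}{8787} \approx -0.0001138$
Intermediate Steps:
$V = -1$
$J{\left(N,W \right)} = - N$ ($J{\left(N,W \right)} = W - \left(N + W\right) = - N$)
$I = -8827$ ($I = -147 - 8680 = -8827$)
$\frac{1}{J{\left(\left(2 + 6\right) \left(-5\right),B{\left(V - 8 \right)} \right)} + I} = \frac{1}{- \left(2 + 6\right) \left(-5\right) - 8827} = \frac{1}{- 8 \left(-5\right) - 8827} = \frac{1}{\left(-1\right) \left(-40\right) - 8827} = \frac{1}{40 - 8827} = \frac{1}{-8787} = - \frac{1}{8787}$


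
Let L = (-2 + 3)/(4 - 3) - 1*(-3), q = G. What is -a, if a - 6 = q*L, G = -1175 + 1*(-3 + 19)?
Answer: 4630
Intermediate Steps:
G = -1159 (G = -1175 + 1*16 = -1175 + 16 = -1159)
q = -1159
L = 4 (L = 1/1 + 3 = 1*1 + 3 = 1 + 3 = 4)
a = -4630 (a = 6 - 1159*4 = 6 - 4636 = -4630)
-a = -1*(-4630) = 4630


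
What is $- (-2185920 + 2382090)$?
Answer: $-196170$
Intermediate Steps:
$- (-2185920 + 2382090) = \left(-1\right) 196170 = -196170$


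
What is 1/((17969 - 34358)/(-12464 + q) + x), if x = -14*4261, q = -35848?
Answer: -5368/320220851 ≈ -1.6763e-5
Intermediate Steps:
x = -59654
1/((17969 - 34358)/(-12464 + q) + x) = 1/((17969 - 34358)/(-12464 - 35848) - 59654) = 1/(-16389/(-48312) - 59654) = 1/(-16389*(-1/48312) - 59654) = 1/(1821/5368 - 59654) = 1/(-320220851/5368) = -5368/320220851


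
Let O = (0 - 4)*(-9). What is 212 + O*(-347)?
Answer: -12280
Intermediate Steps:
O = 36 (O = -4*(-9) = 36)
212 + O*(-347) = 212 + 36*(-347) = 212 - 12492 = -12280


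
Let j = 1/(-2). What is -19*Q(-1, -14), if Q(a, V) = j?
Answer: 19/2 ≈ 9.5000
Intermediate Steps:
j = -1/2 ≈ -0.50000
Q(a, V) = -1/2
-19*Q(-1, -14) = -19*(-1)/2 = -1*(-19/2) = 19/2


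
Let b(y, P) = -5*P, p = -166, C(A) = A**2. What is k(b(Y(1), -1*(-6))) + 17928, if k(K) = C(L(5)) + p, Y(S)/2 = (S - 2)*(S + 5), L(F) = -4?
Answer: 17778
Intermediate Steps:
Y(S) = 2*(-2 + S)*(5 + S) (Y(S) = 2*((S - 2)*(S + 5)) = 2*((-2 + S)*(5 + S)) = 2*(-2 + S)*(5 + S))
k(K) = -150 (k(K) = (-4)**2 - 166 = 16 - 166 = -150)
k(b(Y(1), -1*(-6))) + 17928 = -150 + 17928 = 17778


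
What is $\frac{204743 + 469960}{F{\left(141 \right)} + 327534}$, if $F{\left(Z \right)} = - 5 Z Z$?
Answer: $\frac{224901}{76043} \approx 2.9576$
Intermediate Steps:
$F{\left(Z \right)} = - 5 Z^{2}$
$\frac{204743 + 469960}{F{\left(141 \right)} + 327534} = \frac{204743 + 469960}{- 5 \cdot 141^{2} + 327534} = \frac{674703}{\left(-5\right) 19881 + 327534} = \frac{674703}{-99405 + 327534} = \frac{674703}{228129} = 674703 \cdot \frac{1}{228129} = \frac{224901}{76043}$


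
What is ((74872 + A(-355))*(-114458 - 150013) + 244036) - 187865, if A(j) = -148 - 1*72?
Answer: -19743232921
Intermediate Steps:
A(j) = -220 (A(j) = -148 - 72 = -220)
((74872 + A(-355))*(-114458 - 150013) + 244036) - 187865 = ((74872 - 220)*(-114458 - 150013) + 244036) - 187865 = (74652*(-264471) + 244036) - 187865 = (-19743289092 + 244036) - 187865 = -19743045056 - 187865 = -19743232921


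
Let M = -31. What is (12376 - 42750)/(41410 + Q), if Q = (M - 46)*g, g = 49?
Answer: -30374/37637 ≈ -0.80702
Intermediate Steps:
Q = -3773 (Q = (-31 - 46)*49 = -77*49 = -3773)
(12376 - 42750)/(41410 + Q) = (12376 - 42750)/(41410 - 3773) = -30374/37637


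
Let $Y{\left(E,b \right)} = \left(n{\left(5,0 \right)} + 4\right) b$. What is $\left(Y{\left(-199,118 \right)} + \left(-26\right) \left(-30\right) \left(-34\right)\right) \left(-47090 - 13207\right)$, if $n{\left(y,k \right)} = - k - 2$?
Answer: $1584846348$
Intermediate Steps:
$n{\left(y,k \right)} = -2 - k$
$Y{\left(E,b \right)} = 2 b$ ($Y{\left(E,b \right)} = \left(\left(-2 - 0\right) + 4\right) b = \left(\left(-2 + 0\right) + 4\right) b = \left(-2 + 4\right) b = 2 b$)
$\left(Y{\left(-199,118 \right)} + \left(-26\right) \left(-30\right) \left(-34\right)\right) \left(-47090 - 13207\right) = \left(2 \cdot 118 + \left(-26\right) \left(-30\right) \left(-34\right)\right) \left(-47090 - 13207\right) = \left(236 + 780 \left(-34\right)\right) \left(-60297\right) = \left(236 - 26520\right) \left(-60297\right) = \left(-26284\right) \left(-60297\right) = 1584846348$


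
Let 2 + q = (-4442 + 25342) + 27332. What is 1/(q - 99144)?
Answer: -1/50914 ≈ -1.9641e-5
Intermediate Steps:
q = 48230 (q = -2 + ((-4442 + 25342) + 27332) = -2 + (20900 + 27332) = -2 + 48232 = 48230)
1/(q - 99144) = 1/(48230 - 99144) = 1/(-50914) = -1/50914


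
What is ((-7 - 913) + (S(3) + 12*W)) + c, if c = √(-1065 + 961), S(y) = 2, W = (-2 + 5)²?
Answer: -810 + 2*I*√26 ≈ -810.0 + 10.198*I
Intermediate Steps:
W = 9 (W = 3² = 9)
c = 2*I*√26 (c = √(-104) = 2*I*√26 ≈ 10.198*I)
((-7 - 913) + (S(3) + 12*W)) + c = ((-7 - 913) + (2 + 12*9)) + 2*I*√26 = (-920 + (2 + 108)) + 2*I*√26 = (-920 + 110) + 2*I*√26 = -810 + 2*I*√26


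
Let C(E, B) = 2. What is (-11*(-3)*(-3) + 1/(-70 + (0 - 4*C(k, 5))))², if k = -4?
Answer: 59644729/6084 ≈ 9803.5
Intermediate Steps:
(-11*(-3)*(-3) + 1/(-70 + (0 - 4*C(k, 5))))² = (-11*(-3)*(-3) + 1/(-70 + (0 - 4*2)))² = (33*(-3) + 1/(-70 + (0 - 8)))² = (-99 + 1/(-70 - 8))² = (-99 + 1/(-78))² = (-99 - 1/78)² = (-7723/78)² = 59644729/6084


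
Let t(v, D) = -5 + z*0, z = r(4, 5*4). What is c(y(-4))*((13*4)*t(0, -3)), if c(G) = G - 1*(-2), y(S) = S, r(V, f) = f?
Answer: 520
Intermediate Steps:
z = 20 (z = 5*4 = 20)
t(v, D) = -5 (t(v, D) = -5 + 20*0 = -5 + 0 = -5)
c(G) = 2 + G (c(G) = G + 2 = 2 + G)
c(y(-4))*((13*4)*t(0, -3)) = (2 - 4)*((13*4)*(-5)) = -104*(-5) = -2*(-260) = 520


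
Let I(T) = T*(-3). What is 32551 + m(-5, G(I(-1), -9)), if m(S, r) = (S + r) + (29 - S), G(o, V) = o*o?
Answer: 32589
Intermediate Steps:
I(T) = -3*T
G(o, V) = o**2
m(S, r) = 29 + r
32551 + m(-5, G(I(-1), -9)) = 32551 + (29 + (-3*(-1))**2) = 32551 + (29 + 3**2) = 32551 + (29 + 9) = 32551 + 38 = 32589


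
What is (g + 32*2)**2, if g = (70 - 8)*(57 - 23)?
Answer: 4717584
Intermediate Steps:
g = 2108 (g = 62*34 = 2108)
(g + 32*2)**2 = (2108 + 32*2)**2 = (2108 + 64)**2 = 2172**2 = 4717584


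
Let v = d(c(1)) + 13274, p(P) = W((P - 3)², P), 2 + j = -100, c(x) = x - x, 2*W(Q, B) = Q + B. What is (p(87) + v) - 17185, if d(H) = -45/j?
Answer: -5764/17 ≈ -339.06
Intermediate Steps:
W(Q, B) = B/2 + Q/2 (W(Q, B) = (Q + B)/2 = (B + Q)/2 = B/2 + Q/2)
c(x) = 0
j = -102 (j = -2 - 100 = -102)
p(P) = P/2 + (-3 + P)²/2 (p(P) = P/2 + (P - 3)²/2 = P/2 + (-3 + P)²/2)
d(H) = 15/34 (d(H) = -45/(-102) = -45*(-1/102) = 15/34)
v = 451331/34 (v = 15/34 + 13274 = 451331/34 ≈ 13274.)
(p(87) + v) - 17185 = (((½)*87 + (-3 + 87)²/2) + 451331/34) - 17185 = ((87/2 + (½)*84²) + 451331/34) - 17185 = ((87/2 + (½)*7056) + 451331/34) - 17185 = ((87/2 + 3528) + 451331/34) - 17185 = (7143/2 + 451331/34) - 17185 = 286381/17 - 17185 = -5764/17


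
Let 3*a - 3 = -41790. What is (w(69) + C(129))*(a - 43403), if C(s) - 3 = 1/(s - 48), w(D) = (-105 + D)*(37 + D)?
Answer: 17707102864/81 ≈ 2.1861e+8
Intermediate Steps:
C(s) = 3 + 1/(-48 + s) (C(s) = 3 + 1/(s - 48) = 3 + 1/(-48 + s))
a = -13929 (a = 1 + (⅓)*(-41790) = 1 - 13930 = -13929)
(w(69) + C(129))*(a - 43403) = ((-3885 + 69² - 68*69) + (-143 + 3*129)/(-48 + 129))*(-13929 - 43403) = ((-3885 + 4761 - 4692) + (-143 + 387)/81)*(-57332) = (-3816 + (1/81)*244)*(-57332) = (-3816 + 244/81)*(-57332) = -308852/81*(-57332) = 17707102864/81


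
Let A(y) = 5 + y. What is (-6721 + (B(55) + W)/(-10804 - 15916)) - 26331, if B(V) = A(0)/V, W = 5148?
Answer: -9714700469/293920 ≈ -33052.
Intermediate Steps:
B(V) = 5/V (B(V) = (5 + 0)/V = 5/V)
(-6721 + (B(55) + W)/(-10804 - 15916)) - 26331 = (-6721 + (5/55 + 5148)/(-10804 - 15916)) - 26331 = (-6721 + (5*(1/55) + 5148)/(-26720)) - 26331 = (-6721 + (1/11 + 5148)*(-1/26720)) - 26331 = (-6721 + (56629/11)*(-1/26720)) - 26331 = (-6721 - 56629/293920) - 26331 = -1975492949/293920 - 26331 = -9714700469/293920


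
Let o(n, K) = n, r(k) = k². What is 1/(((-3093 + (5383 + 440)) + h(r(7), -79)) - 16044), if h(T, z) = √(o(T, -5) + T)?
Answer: -951/12661607 - √2/25323214 ≈ -7.5165e-5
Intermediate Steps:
h(T, z) = √2*√T (h(T, z) = √(T + T) = √(2*T) = √2*√T)
1/(((-3093 + (5383 + 440)) + h(r(7), -79)) - 16044) = 1/(((-3093 + (5383 + 440)) + √2*√(7²)) - 16044) = 1/(((-3093 + 5823) + √2*√49) - 16044) = 1/((2730 + √2*7) - 16044) = 1/((2730 + 7*√2) - 16044) = 1/(-13314 + 7*√2)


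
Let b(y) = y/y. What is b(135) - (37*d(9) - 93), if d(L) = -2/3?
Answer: 356/3 ≈ 118.67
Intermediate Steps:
b(y) = 1
d(L) = -⅔ (d(L) = -2*⅓ = -⅔)
b(135) - (37*d(9) - 93) = 1 - (37*(-⅔) - 93) = 1 - (-74/3 - 93) = 1 - 1*(-353/3) = 1 + 353/3 = 356/3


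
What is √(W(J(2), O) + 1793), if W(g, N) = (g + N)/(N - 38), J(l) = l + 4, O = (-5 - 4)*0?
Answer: 4*√40451/19 ≈ 42.342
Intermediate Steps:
O = 0 (O = -9*0 = 0)
J(l) = 4 + l
W(g, N) = (N + g)/(-38 + N)
√(W(J(2), O) + 1793) = √((0 + (4 + 2))/(-38 + 0) + 1793) = √((0 + 6)/(-38) + 1793) = √(-1/38*6 + 1793) = √(-3/19 + 1793) = √(34064/19) = 4*√40451/19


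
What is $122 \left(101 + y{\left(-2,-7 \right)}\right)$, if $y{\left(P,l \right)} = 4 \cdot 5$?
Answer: $14762$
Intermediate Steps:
$y{\left(P,l \right)} = 20$
$122 \left(101 + y{\left(-2,-7 \right)}\right) = 122 \left(101 + 20\right) = 122 \cdot 121 = 14762$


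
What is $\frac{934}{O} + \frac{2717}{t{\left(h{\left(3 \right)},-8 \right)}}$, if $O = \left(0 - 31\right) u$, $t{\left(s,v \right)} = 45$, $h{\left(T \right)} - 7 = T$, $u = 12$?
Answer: $\frac{161449}{2790} \approx 57.867$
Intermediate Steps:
$h{\left(T \right)} = 7 + T$
$O = -372$ ($O = \left(0 - 31\right) 12 = \left(-31\right) 12 = -372$)
$\frac{934}{O} + \frac{2717}{t{\left(h{\left(3 \right)},-8 \right)}} = \frac{934}{-372} + \frac{2717}{45} = 934 \left(- \frac{1}{372}\right) + 2717 \cdot \frac{1}{45} = - \frac{467}{186} + \frac{2717}{45} = \frac{161449}{2790}$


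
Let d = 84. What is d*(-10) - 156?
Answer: -996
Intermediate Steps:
d*(-10) - 156 = 84*(-10) - 156 = -840 - 156 = -996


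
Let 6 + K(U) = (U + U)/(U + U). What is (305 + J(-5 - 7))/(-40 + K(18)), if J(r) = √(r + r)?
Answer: -61/9 - 2*I*√6/45 ≈ -6.7778 - 0.10887*I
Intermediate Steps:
J(r) = √2*√r (J(r) = √(2*r) = √2*√r)
K(U) = -5 (K(U) = -6 + (U + U)/(U + U) = -6 + (2*U)/((2*U)) = -6 + (2*U)*(1/(2*U)) = -6 + 1 = -5)
(305 + J(-5 - 7))/(-40 + K(18)) = (305 + √2*√(-5 - 7))/(-40 - 5) = (305 + √2*√(-12))/(-45) = (305 + √2*(2*I*√3))*(-1/45) = (305 + 2*I*√6)*(-1/45) = -61/9 - 2*I*√6/45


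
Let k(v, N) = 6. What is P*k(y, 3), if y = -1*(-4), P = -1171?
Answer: -7026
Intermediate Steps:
y = 4
P*k(y, 3) = -1171*6 = -7026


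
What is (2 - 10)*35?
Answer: -280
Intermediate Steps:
(2 - 10)*35 = -8*35 = -280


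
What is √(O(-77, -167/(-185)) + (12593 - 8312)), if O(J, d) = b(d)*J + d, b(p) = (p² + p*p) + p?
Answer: √139874299/185 ≈ 63.929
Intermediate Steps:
b(p) = p + 2*p² (b(p) = (p² + p²) + p = 2*p² + p = p + 2*p²)
O(J, d) = d + J*d*(1 + 2*d) (O(J, d) = (d*(1 + 2*d))*J + d = J*d*(1 + 2*d) + d = d + J*d*(1 + 2*d))
√(O(-77, -167/(-185)) + (12593 - 8312)) = √((-167/(-185))*(1 - 77*(1 + 2*(-167/(-185)))) + (12593 - 8312)) = √((-167*(-1/185))*(1 - 77*(1 + 2*(-167*(-1/185)))) + 4281) = √(167*(1 - 77*(1 + 2*(167/185)))/185 + 4281) = √(167*(1 - 77*(1 + 334/185))/185 + 4281) = √(167*(1 - 77*519/185)/185 + 4281) = √(167*(1 - 39963/185)/185 + 4281) = √((167/185)*(-39778/185) + 4281) = √(-6642926/34225 + 4281) = √(139874299/34225) = √139874299/185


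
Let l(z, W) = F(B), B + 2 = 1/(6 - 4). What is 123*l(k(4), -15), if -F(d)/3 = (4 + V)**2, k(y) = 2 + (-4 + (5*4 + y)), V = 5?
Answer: -29889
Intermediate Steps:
B = -3/2 (B = -2 + 1/(6 - 4) = -2 + 1/2 = -3/2 ≈ -1.5000)
k(y) = 18 + y (k(y) = 2 + (-4 + (20 + y)) = 2 + (16 + y) = 18 + y)
F(d) = -243 (F(d) = -3*(4 + 5)**2 = -3*9**2 = -3*81 = -243)
l(z, W) = -243
123*l(k(4), -15) = 123*(-243) = -29889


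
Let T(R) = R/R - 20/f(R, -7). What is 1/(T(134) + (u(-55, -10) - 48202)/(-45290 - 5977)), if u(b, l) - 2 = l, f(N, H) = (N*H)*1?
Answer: 8014741/15722461 ≈ 0.50976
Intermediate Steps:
f(N, H) = H*N (f(N, H) = (H*N)*1 = H*N)
u(b, l) = 2 + l
T(R) = 1 + 20/(7*R) (T(R) = R/R - 20*(-1/(7*R)) = 1 - (-20)/(7*R) = 1 + 20/(7*R))
1/(T(134) + (u(-55, -10) - 48202)/(-45290 - 5977)) = 1/((20/7 + 134)/134 + ((2 - 10) - 48202)/(-45290 - 5977)) = 1/((1/134)*(958/7) + (-8 - 48202)/(-51267)) = 1/(479/469 - 48210*(-1/51267)) = 1/(479/469 + 16070/17089) = 1/(15722461/8014741) = 8014741/15722461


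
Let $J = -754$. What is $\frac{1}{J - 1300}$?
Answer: $- \frac{1}{2054} \approx -0.00048685$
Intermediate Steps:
$\frac{1}{J - 1300} = \frac{1}{-754 - 1300} = \frac{1}{-2054} = - \frac{1}{2054}$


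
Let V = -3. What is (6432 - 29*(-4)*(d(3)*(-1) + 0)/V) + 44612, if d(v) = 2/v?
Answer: 459628/9 ≈ 51070.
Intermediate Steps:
(6432 - 29*(-4)*(d(3)*(-1) + 0)/V) + 44612 = (6432 - 29*(-4)*((2/3)*(-1) + 0)/(-3)) + 44612 = (6432 - (-116)*((2*(⅓))*(-1) + 0)*(-⅓)) + 44612 = (6432 - (-116)*((⅔)*(-1) + 0)*(-⅓)) + 44612 = (6432 - (-116)*(-⅔ + 0)*(-⅓)) + 44612 = (6432 - (-116)*(-⅔*(-⅓))) + 44612 = (6432 - (-116)*2/9) + 44612 = (6432 - 1*(-232/9)) + 44612 = (6432 + 232/9) + 44612 = 58120/9 + 44612 = 459628/9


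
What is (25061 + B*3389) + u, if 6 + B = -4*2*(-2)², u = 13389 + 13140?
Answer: -77192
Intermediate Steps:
u = 26529
B = -38 (B = -6 - 4*2*(-2)² = -6 - 8*4 = -6 - 32 = -38)
(25061 + B*3389) + u = (25061 - 38*3389) + 26529 = (25061 - 128782) + 26529 = -103721 + 26529 = -77192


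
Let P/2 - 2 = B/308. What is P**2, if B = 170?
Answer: 154449/5929 ≈ 26.050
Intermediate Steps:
P = 393/77 (P = 4 + 2*(170/308) = 4 + 2*(170*(1/308)) = 4 + 2*(85/154) = 4 + 85/77 = 393/77 ≈ 5.1039)
P**2 = (393/77)**2 = 154449/5929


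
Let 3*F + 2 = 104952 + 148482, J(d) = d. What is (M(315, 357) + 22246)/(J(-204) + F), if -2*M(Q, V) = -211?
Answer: 134109/505640 ≈ 0.26523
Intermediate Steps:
F = 253432/3 (F = -⅔ + (104952 + 148482)/3 = -⅔ + (⅓)*253434 = -⅔ + 84478 = 253432/3 ≈ 84477.)
M(Q, V) = 211/2 (M(Q, V) = -½*(-211) = 211/2)
(M(315, 357) + 22246)/(J(-204) + F) = (211/2 + 22246)/(-204 + 253432/3) = 44703/(2*(252820/3)) = (44703/2)*(3/252820) = 134109/505640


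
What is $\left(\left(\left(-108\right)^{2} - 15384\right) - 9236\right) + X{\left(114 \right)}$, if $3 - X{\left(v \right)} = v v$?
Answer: $-25949$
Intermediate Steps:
$X{\left(v \right)} = 3 - v^{2}$ ($X{\left(v \right)} = 3 - v v = 3 - v^{2}$)
$\left(\left(\left(-108\right)^{2} - 15384\right) - 9236\right) + X{\left(114 \right)} = \left(\left(\left(-108\right)^{2} - 15384\right) - 9236\right) + \left(3 - 114^{2}\right) = \left(\left(11664 - 15384\right) - 9236\right) + \left(3 - 12996\right) = \left(-3720 - 9236\right) + \left(3 - 12996\right) = -12956 - 12993 = -25949$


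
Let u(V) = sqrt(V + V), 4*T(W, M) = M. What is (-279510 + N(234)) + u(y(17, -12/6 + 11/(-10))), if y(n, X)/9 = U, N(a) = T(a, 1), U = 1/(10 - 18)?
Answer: -1118039/4 + 3*I/2 ≈ -2.7951e+5 + 1.5*I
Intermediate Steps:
U = -1/8 (U = 1/(-8) = -1/8 ≈ -0.12500)
T(W, M) = M/4
N(a) = 1/4 (N(a) = (1/4)*1 = 1/4)
y(n, X) = -9/8 (y(n, X) = 9*(-1/8) = -9/8)
u(V) = sqrt(2)*sqrt(V) (u(V) = sqrt(2*V) = sqrt(2)*sqrt(V))
(-279510 + N(234)) + u(y(17, -12/6 + 11/(-10))) = (-279510 + 1/4) + sqrt(2)*sqrt(-9/8) = -1118039/4 + sqrt(2)*(3*I*sqrt(2)/4) = -1118039/4 + 3*I/2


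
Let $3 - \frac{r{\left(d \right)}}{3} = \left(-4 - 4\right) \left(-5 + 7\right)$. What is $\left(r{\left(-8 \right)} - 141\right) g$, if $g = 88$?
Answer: $-7392$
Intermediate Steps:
$r{\left(d \right)} = 57$ ($r{\left(d \right)} = 9 - 3 \left(-4 - 4\right) \left(-5 + 7\right) = 9 - 3 \left(\left(-8\right) 2\right) = 9 - -48 = 9 + 48 = 57$)
$\left(r{\left(-8 \right)} - 141\right) g = \left(57 - 141\right) 88 = \left(-84\right) 88 = -7392$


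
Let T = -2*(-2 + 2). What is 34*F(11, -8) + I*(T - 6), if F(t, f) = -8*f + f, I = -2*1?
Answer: 1916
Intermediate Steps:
I = -2
F(t, f) = -7*f
T = 0 (T = -2*0 = 0)
34*F(11, -8) + I*(T - 6) = 34*(-7*(-8)) - 2*(0 - 6) = 34*56 - 2*(-6) = 1904 + 12 = 1916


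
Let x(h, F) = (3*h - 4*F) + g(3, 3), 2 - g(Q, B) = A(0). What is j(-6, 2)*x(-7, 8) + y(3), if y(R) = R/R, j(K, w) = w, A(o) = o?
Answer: -101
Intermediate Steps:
g(Q, B) = 2 (g(Q, B) = 2 - 1*0 = 2 + 0 = 2)
y(R) = 1
x(h, F) = 2 - 4*F + 3*h (x(h, F) = (3*h - 4*F) + 2 = (-4*F + 3*h) + 2 = 2 - 4*F + 3*h)
j(-6, 2)*x(-7, 8) + y(3) = 2*(2 - 4*8 + 3*(-7)) + 1 = 2*(2 - 32 - 21) + 1 = 2*(-51) + 1 = -102 + 1 = -101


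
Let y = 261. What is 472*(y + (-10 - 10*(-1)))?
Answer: 123192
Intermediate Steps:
472*(y + (-10 - 10*(-1))) = 472*(261 + (-10 - 10*(-1))) = 472*(261 + (-10 + 10)) = 472*(261 + 0) = 472*261 = 123192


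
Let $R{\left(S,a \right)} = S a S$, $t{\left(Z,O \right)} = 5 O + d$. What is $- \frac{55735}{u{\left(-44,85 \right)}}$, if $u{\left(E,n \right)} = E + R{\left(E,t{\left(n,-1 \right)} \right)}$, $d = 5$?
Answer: $\frac{55735}{44} \approx 1266.7$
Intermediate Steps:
$t{\left(Z,O \right)} = 5 + 5 O$ ($t{\left(Z,O \right)} = 5 O + 5 = 5 + 5 O$)
$R{\left(S,a \right)} = a S^{2}$
$u{\left(E,n \right)} = E$ ($u{\left(E,n \right)} = E + \left(5 + 5 \left(-1\right)\right) E^{2} = E + \left(5 - 5\right) E^{2} = E + 0 E^{2} = E + 0 = E$)
$- \frac{55735}{u{\left(-44,85 \right)}} = - \frac{55735}{-44} = \left(-55735\right) \left(- \frac{1}{44}\right) = \frac{55735}{44}$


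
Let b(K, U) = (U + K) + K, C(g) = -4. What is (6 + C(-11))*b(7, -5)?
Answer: 18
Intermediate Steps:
b(K, U) = U + 2*K (b(K, U) = (K + U) + K = U + 2*K)
(6 + C(-11))*b(7, -5) = (6 - 4)*(-5 + 2*7) = 2*(-5 + 14) = 2*9 = 18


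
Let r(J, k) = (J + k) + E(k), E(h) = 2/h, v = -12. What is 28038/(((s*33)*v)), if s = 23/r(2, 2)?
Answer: -23365/1518 ≈ -15.392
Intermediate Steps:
r(J, k) = J + k + 2/k (r(J, k) = (J + k) + 2/k = J + k + 2/k)
s = 23/5 (s = 23/(2 + 2 + 2/2) = 23/(2 + 2 + 2*(½)) = 23/(2 + 2 + 1) = 23/5 ≈ 4.6000)
28038/(((s*33)*v)) = 28038/((((23/5)*33)*(-12))) = 28038/(((759/5)*(-12))) = 28038/(-9108/5) = 28038*(-5/9108) = -23365/1518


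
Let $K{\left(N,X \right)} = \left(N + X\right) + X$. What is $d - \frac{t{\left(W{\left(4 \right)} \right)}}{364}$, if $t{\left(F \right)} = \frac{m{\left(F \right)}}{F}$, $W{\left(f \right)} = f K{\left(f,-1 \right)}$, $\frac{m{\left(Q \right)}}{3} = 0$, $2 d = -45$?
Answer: $- \frac{45}{2} \approx -22.5$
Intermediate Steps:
$d = - \frac{45}{2}$ ($d = \frac{1}{2} \left(-45\right) = - \frac{45}{2} \approx -22.5$)
$m{\left(Q \right)} = 0$ ($m{\left(Q \right)} = 3 \cdot 0 = 0$)
$K{\left(N,X \right)} = N + 2 X$
$W{\left(f \right)} = f \left(-2 + f\right)$ ($W{\left(f \right)} = f \left(f + 2 \left(-1\right)\right) = f \left(f - 2\right) = f \left(-2 + f\right)$)
$t{\left(F \right)} = 0$ ($t{\left(F \right)} = \frac{0}{F} = 0$)
$d - \frac{t{\left(W{\left(4 \right)} \right)}}{364} = - \frac{45}{2} - \frac{0}{364} = - \frac{45}{2} - 0 \cdot \frac{1}{364} = - \frac{45}{2} - 0 = - \frac{45}{2} + 0 = - \frac{45}{2}$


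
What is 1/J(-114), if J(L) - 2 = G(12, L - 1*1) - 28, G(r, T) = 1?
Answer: -1/25 ≈ -0.040000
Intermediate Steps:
J(L) = -25 (J(L) = 2 + (1 - 28) = 2 - 27 = -25)
1/J(-114) = 1/(-25) = -1/25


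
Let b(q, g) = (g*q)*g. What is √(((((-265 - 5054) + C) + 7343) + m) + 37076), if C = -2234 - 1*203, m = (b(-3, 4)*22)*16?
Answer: √19767 ≈ 140.60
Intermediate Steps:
b(q, g) = q*g²
m = -16896 (m = (-3*4²*22)*16 = (-3*16*22)*16 = -48*22*16 = -1056*16 = -16896)
C = -2437 (C = -2234 - 203 = -2437)
√(((((-265 - 5054) + C) + 7343) + m) + 37076) = √(((((-265 - 5054) - 2437) + 7343) - 16896) + 37076) = √((((-5319 - 2437) + 7343) - 16896) + 37076) = √(((-7756 + 7343) - 16896) + 37076) = √((-413 - 16896) + 37076) = √(-17309 + 37076) = √19767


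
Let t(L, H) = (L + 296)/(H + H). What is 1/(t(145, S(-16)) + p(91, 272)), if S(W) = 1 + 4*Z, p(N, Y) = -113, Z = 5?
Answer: -2/205 ≈ -0.0097561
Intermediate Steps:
S(W) = 21 (S(W) = 1 + 4*5 = 1 + 20 = 21)
t(L, H) = (296 + L)/(2*H) (t(L, H) = (296 + L)/((2*H)) = (296 + L)*(1/(2*H)) = (296 + L)/(2*H))
1/(t(145, S(-16)) + p(91, 272)) = 1/((½)*(296 + 145)/21 - 113) = 1/((½)*(1/21)*441 - 113) = 1/(21/2 - 113) = 1/(-205/2) = -2/205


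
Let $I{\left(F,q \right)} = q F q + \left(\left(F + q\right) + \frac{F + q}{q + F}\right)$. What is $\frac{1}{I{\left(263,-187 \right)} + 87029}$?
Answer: $\frac{1}{9283953} \approx 1.0771 \cdot 10^{-7}$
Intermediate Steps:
$I{\left(F,q \right)} = 1 + F + q + F q^{2}$ ($I{\left(F,q \right)} = F q q + \left(\left(F + q\right) + \frac{F + q}{F + q}\right) = F q^{2} + \left(\left(F + q\right) + 1\right) = F q^{2} + \left(1 + F + q\right) = 1 + F + q + F q^{2}$)
$\frac{1}{I{\left(263,-187 \right)} + 87029} = \frac{1}{\left(1 + 263 - 187 + 263 \left(-187\right)^{2}\right) + 87029} = \frac{1}{\left(1 + 263 - 187 + 263 \cdot 34969\right) + 87029} = \frac{1}{\left(1 + 263 - 187 + 9196847\right) + 87029} = \frac{1}{9196924 + 87029} = \frac{1}{9283953}$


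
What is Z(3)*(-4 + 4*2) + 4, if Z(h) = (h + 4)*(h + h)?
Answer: 172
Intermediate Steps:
Z(h) = 2*h*(4 + h) (Z(h) = (4 + h)*(2*h) = 2*h*(4 + h))
Z(3)*(-4 + 4*2) + 4 = (2*3*(4 + 3))*(-4 + 4*2) + 4 = (2*3*7)*(-4 + 8) + 4 = 42*4 + 4 = 168 + 4 = 172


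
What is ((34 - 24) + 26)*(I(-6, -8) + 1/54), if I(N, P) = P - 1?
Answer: -970/3 ≈ -323.33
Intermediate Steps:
I(N, P) = -1 + P
((34 - 24) + 26)*(I(-6, -8) + 1/54) = ((34 - 24) + 26)*((-1 - 8) + 1/54) = (10 + 26)*(-9 + 1*(1/54)) = 36*(-9 + 1/54) = 36*(-485/54) = -970/3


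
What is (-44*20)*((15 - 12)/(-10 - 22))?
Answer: 165/2 ≈ 82.500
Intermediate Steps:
(-44*20)*((15 - 12)/(-10 - 22)) = -2640/(-32) = -2640*(-1)/32 = -880*(-3/32) = 165/2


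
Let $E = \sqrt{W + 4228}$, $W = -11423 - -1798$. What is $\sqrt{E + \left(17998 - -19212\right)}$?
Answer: $\sqrt{37210 + i \sqrt{5397}} \approx 192.9 + 0.19 i$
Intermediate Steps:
$W = -9625$ ($W = -11423 + 1798 = -9625$)
$E = i \sqrt{5397}$ ($E = \sqrt{-9625 + 4228} = \sqrt{-5397} = i \sqrt{5397} \approx 73.464 i$)
$\sqrt{E + \left(17998 - -19212\right)} = \sqrt{i \sqrt{5397} + \left(17998 - -19212\right)} = \sqrt{i \sqrt{5397} + \left(17998 + 19212\right)} = \sqrt{i \sqrt{5397} + 37210} = \sqrt{37210 + i \sqrt{5397}}$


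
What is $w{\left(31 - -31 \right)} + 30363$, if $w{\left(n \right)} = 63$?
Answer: $30426$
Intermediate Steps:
$w{\left(31 - -31 \right)} + 30363 = 63 + 30363 = 30426$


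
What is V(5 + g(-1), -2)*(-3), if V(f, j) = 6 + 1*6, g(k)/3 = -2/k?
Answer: -36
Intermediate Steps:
g(k) = -6/k (g(k) = 3*(-2/k) = -6/k)
V(f, j) = 12 (V(f, j) = 6 + 6 = 12)
V(5 + g(-1), -2)*(-3) = 12*(-3) = -36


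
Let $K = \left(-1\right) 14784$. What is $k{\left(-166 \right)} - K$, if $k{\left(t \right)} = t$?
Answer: $14618$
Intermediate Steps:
$K = -14784$
$k{\left(-166 \right)} - K = -166 - -14784 = -166 + 14784 = 14618$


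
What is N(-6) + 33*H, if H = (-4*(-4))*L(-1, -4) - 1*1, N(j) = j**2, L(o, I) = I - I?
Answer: 3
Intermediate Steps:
L(o, I) = 0
H = -1 (H = -4*(-4)*0 - 1*1 = 16*0 - 1 = 0 - 1 = -1)
N(-6) + 33*H = (-6)**2 + 33*(-1) = 36 - 33 = 3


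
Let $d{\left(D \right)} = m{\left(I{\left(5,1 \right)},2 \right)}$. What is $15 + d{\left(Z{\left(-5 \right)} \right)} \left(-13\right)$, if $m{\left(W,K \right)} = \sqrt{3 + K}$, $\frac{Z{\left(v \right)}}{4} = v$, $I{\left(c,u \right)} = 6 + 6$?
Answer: $15 - 13 \sqrt{5} \approx -14.069$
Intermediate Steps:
$I{\left(c,u \right)} = 12$
$Z{\left(v \right)} = 4 v$
$d{\left(D \right)} = \sqrt{5}$ ($d{\left(D \right)} = \sqrt{3 + 2} = \sqrt{5}$)
$15 + d{\left(Z{\left(-5 \right)} \right)} \left(-13\right) = 15 + \sqrt{5} \left(-13\right) = 15 - 13 \sqrt{5}$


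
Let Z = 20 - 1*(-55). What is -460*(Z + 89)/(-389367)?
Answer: 3280/16929 ≈ 0.19375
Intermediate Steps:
Z = 75 (Z = 20 + 55 = 75)
-460*(Z + 89)/(-389367) = -460*(75 + 89)/(-389367) = -460*164*(-1/389367) = -75440*(-1/389367) = 3280/16929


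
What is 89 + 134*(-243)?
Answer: -32473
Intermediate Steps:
89 + 134*(-243) = 89 - 32562 = -32473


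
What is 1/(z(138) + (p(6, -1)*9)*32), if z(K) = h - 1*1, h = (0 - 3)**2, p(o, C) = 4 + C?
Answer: 1/872 ≈ 0.0011468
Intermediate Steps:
h = 9 (h = (-3)**2 = 9)
z(K) = 8 (z(K) = 9 - 1*1 = 9 - 1 = 8)
1/(z(138) + (p(6, -1)*9)*32) = 1/(8 + ((4 - 1)*9)*32) = 1/(8 + (3*9)*32) = 1/(8 + 27*32) = 1/(8 + 864) = 1/872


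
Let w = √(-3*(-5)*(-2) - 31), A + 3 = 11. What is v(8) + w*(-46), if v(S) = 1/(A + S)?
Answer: 1/16 - 46*I*√61 ≈ 0.0625 - 359.27*I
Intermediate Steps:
A = 8 (A = -3 + 11 = 8)
v(S) = 1/(8 + S)
w = I*√61 (w = √(15*(-2) - 31) = √(-30 - 31) = √(-61) = I*√61 ≈ 7.8102*I)
v(8) + w*(-46) = 1/(8 + 8) + (I*√61)*(-46) = 1/16 - 46*I*√61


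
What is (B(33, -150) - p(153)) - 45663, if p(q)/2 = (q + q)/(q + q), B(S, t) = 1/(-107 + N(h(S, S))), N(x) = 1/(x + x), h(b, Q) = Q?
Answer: -322440631/7061 ≈ -45665.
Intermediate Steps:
N(x) = 1/(2*x)
B(S, t) = 1/(-107 + 1/(2*S))
p(q) = 2 (p(q) = 2*((q + q)/(q + q)) = 2*((2*q)/((2*q))) = 2*((2*q)*(1/(2*q))) = 2*1 = 2)
(B(33, -150) - p(153)) - 45663 = (-2*33/(-1 + 214*33) - 1*2) - 45663 = (-2*33/(-1 + 7062) - 2) - 45663 = (-2*33/7061 - 2) - 45663 = (-2*33*1/7061 - 2) - 45663 = (-66/7061 - 2) - 45663 = -14188/7061 - 45663 = -322440631/7061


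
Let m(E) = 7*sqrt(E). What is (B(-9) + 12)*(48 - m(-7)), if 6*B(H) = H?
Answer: 504 - 147*I*sqrt(7)/2 ≈ 504.0 - 194.46*I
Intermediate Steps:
B(H) = H/6
(B(-9) + 12)*(48 - m(-7)) = ((1/6)*(-9) + 12)*(48 - 7*sqrt(-7)) = (-3/2 + 12)*(48 - 7*I*sqrt(7)) = 21*(48 - 7*I*sqrt(7))/2 = 504 - 147*I*sqrt(7)/2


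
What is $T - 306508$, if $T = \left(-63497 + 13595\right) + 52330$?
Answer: $-304080$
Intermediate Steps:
$T = 2428$ ($T = -49902 + 52330 = 2428$)
$T - 306508 = 2428 - 306508 = -304080$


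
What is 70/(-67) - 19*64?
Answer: -81542/67 ≈ -1217.0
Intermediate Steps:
70/(-67) - 19*64 = 70*(-1/67) - 1216 = -70/67 - 1216 = -81542/67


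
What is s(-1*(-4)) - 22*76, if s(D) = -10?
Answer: -1682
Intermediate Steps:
s(-1*(-4)) - 22*76 = -10 - 22*76 = -10 - 1672 = -1682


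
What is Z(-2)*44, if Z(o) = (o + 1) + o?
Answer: -132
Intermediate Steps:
Z(o) = 1 + 2*o (Z(o) = (1 + o) + o = 1 + 2*o)
Z(-2)*44 = (1 + 2*(-2))*44 = (1 - 4)*44 = -3*44 = -132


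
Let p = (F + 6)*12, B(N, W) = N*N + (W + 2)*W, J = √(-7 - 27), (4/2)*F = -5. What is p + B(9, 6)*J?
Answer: 42 + 129*I*√34 ≈ 42.0 + 752.19*I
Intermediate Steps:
F = -5/2 (F = (½)*(-5) = -5/2 ≈ -2.5000)
J = I*√34 (J = √(-34) = I*√34 ≈ 5.8309*I)
B(N, W) = N² + W*(2 + W) (B(N, W) = N² + (2 + W)*W = N² + W*(2 + W))
p = 42 (p = (-5/2 + 6)*12 = (7/2)*12 = 42)
p + B(9, 6)*J = 42 + (9² + 6² + 2*6)*(I*√34) = 42 + (81 + 36 + 12)*(I*√34) = 42 + 129*(I*√34) = 42 + 129*I*√34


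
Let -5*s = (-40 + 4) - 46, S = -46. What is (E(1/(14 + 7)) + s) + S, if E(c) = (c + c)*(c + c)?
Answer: -65248/2205 ≈ -29.591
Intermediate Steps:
E(c) = 4*c² (E(c) = (2*c)*(2*c) = 4*c²)
s = 82/5 (s = -((-40 + 4) - 46)/5 = -(-36 - 46)/5 = -⅕*(-82) = 82/5 ≈ 16.400)
(E(1/(14 + 7)) + s) + S = (4*(1/(14 + 7))² + 82/5) - 46 = (4*(1/21)² + 82/5) - 46 = (4*(1/441) + 82/5) - 46 = (4/441 + 82/5) - 46 = 36182/2205 - 46 = -65248/2205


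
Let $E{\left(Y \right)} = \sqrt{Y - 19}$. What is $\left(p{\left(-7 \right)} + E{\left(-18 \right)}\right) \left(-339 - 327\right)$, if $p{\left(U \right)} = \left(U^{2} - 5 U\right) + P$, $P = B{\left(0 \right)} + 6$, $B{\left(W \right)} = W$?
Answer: $-59940 - 666 i \sqrt{37} \approx -59940.0 - 4051.1 i$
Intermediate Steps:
$E{\left(Y \right)} = \sqrt{-19 + Y}$
$P = 6$ ($P = 0 + 6 = 6$)
$p{\left(U \right)} = 6 + U^{2} - 5 U$ ($p{\left(U \right)} = \left(U^{2} - 5 U\right) + 6 = 6 + U^{2} - 5 U$)
$\left(p{\left(-7 \right)} + E{\left(-18 \right)}\right) \left(-339 - 327\right) = \left(\left(6 + \left(-7\right)^{2} - -35\right) + \sqrt{-19 - 18}\right) \left(-339 - 327\right) = \left(\left(6 + 49 + 35\right) + \sqrt{-37}\right) \left(-666\right) = \left(90 + i \sqrt{37}\right) \left(-666\right) = -59940 - 666 i \sqrt{37}$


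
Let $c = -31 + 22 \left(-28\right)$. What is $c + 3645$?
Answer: $2998$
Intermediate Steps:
$c = -647$ ($c = -31 - 616 = -647$)
$c + 3645 = -647 + 3645 = 2998$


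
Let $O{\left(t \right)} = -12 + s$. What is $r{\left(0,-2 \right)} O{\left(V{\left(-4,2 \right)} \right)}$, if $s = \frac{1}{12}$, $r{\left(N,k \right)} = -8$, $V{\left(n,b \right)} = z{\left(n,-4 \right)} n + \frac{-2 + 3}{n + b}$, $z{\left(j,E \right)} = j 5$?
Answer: $\frac{286}{3} \approx 95.333$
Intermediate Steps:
$z{\left(j,E \right)} = 5 j$
$V{\left(n,b \right)} = \frac{1}{b + n} + 5 n^{2}$ ($V{\left(n,b \right)} = 5 n n + \frac{-2 + 3}{n + b} = 5 n^{2} + 1 \frac{1}{b + n} = 5 n^{2} + \frac{1}{b + n} = \frac{1}{b + n} + 5 n^{2}$)
$s = \frac{1}{12} \approx 0.083333$
$O{\left(t \right)} = - \frac{143}{12}$ ($O{\left(t \right)} = -12 + \frac{1}{12} = - \frac{143}{12}$)
$r{\left(0,-2 \right)} O{\left(V{\left(-4,2 \right)} \right)} = \left(-8\right) \left(- \frac{143}{12}\right) = \frac{286}{3}$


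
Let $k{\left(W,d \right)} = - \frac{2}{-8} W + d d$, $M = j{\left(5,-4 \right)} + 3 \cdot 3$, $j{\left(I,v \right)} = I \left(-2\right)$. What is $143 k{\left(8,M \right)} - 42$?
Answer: $387$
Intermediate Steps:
$j{\left(I,v \right)} = - 2 I$
$M = -1$ ($M = \left(-2\right) 5 + 3 \cdot 3 = -10 + 9 = -1$)
$k{\left(W,d \right)} = d^{2} + \frac{W}{4}$ ($k{\left(W,d \right)} = \left(-2\right) \left(- \frac{1}{8}\right) W + d^{2} = \frac{W}{4} + d^{2} = d^{2} + \frac{W}{4}$)
$143 k{\left(8,M \right)} - 42 = 143 \left(\left(-1\right)^{2} + \frac{1}{4} \cdot 8\right) - 42 = 143 \left(1 + 2\right) - 42 = 143 \cdot 3 - 42 = 429 - 42 = 387$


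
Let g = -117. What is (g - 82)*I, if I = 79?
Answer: -15721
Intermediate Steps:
(g - 82)*I = (-117 - 82)*79 = -199*79 = -15721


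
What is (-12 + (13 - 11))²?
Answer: 100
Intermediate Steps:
(-12 + (13 - 11))² = (-12 + 2)² = (-10)² = 100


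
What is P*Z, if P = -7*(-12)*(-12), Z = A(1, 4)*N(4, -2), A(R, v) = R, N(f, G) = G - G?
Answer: 0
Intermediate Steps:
N(f, G) = 0
Z = 0 (Z = 1*0 = 0)
P = -1008 (P = 84*(-12) = -1008)
P*Z = -1008*0 = 0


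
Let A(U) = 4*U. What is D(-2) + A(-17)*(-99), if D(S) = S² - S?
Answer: 6738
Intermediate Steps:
D(-2) + A(-17)*(-99) = -2*(-1 - 2) + (4*(-17))*(-99) = -2*(-3) - 68*(-99) = 6 + 6732 = 6738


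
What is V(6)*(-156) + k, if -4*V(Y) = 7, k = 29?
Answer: 302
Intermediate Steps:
V(Y) = -7/4 (V(Y) = -1/4*7 = -7/4)
V(6)*(-156) + k = -7/4*(-156) + 29 = 273 + 29 = 302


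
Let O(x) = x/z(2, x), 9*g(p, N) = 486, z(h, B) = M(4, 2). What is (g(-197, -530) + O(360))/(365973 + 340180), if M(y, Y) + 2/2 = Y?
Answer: 414/706153 ≈ 0.00058628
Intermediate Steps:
M(y, Y) = -1 + Y
z(h, B) = 1 (z(h, B) = -1 + 2 = 1)
g(p, N) = 54 (g(p, N) = (⅑)*486 = 54)
O(x) = x (O(x) = x/1 = x*1 = x)
(g(-197, -530) + O(360))/(365973 + 340180) = (54 + 360)/(365973 + 340180) = 414/706153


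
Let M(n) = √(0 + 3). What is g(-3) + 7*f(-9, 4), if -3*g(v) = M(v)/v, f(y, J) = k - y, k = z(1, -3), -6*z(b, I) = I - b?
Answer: 203/3 + √3/9 ≈ 67.859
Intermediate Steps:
z(b, I) = -I/6 + b/6 (z(b, I) = -(I - b)/6 = -I/6 + b/6)
k = ⅔ (k = -⅙*(-3) + (⅙)*1 = ½ + ⅙ = ⅔ ≈ 0.66667)
M(n) = √3
f(y, J) = ⅔ - y
g(v) = -√3/(3*v)
g(-3) + 7*f(-9, 4) = -⅓*√3/(-3) + 7*(⅔ - 1*(-9)) = -⅓*√3*(-⅓) + 7*(⅔ + 9) = √3/9 + 7*(29/3) = √3/9 + 203/3 = 203/3 + √3/9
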